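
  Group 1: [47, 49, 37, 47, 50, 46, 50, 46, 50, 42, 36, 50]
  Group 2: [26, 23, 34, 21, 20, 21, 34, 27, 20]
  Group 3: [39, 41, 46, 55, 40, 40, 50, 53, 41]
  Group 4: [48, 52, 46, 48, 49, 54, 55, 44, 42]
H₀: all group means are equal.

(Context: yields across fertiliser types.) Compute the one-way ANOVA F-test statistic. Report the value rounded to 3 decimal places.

test statistic = 38.022

Group means [45.83, 25.11, 45.00, 48.67], grand mean 41.513
SSB = Σnᵢ(x̄ᵢ−x̄)² = 3215.188; SSW = ΣΣ(x−x̄ᵢ)² = 986.556
MSB = 3215.188/3 = 1071.7293; MSW = 986.556/35 = 28.1873
F = MSB/MSW = 38.0217
df = (3, 35)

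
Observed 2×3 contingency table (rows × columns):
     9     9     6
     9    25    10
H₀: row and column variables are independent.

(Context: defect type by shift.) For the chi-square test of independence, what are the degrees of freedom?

degrees of freedom = 2

df = (r−1)(c−1) = (2−1)·(3−1) = 2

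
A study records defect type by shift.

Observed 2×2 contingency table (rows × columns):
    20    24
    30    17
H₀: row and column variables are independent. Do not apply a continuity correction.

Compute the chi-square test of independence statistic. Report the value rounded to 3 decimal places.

test statistic = 3.100

Row totals [44, 47], col totals [50, 41], n=91
χ² = (20−24.18)²/24.18 + (24−19.82)²/19.82 + (30−25.82)²/25.82 + (17−21.18)²/21.18 = 3.0996
df = 1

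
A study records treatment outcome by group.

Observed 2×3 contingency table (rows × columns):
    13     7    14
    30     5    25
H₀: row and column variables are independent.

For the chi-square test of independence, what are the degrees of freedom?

df = (r−1)(c−1) = (2−1)·(3−1) = 2

degrees of freedom = 2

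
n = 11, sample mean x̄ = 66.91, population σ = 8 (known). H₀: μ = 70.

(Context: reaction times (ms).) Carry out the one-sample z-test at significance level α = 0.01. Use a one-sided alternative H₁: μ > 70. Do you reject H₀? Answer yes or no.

SE = σ/√n = 8/√11 = 2.4121
z = (x̄−μ₀)/SE = (66.91−70)/2.4121 = -1.2810
p-value (one-sided, H₁ greater) = 0.89991
At α=0.01: p ≥ α → fail to reject H₀

reject H₀: no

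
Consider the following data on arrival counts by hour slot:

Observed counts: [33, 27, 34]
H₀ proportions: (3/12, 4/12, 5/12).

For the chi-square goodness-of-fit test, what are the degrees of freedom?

degrees of freedom = 2

df = k − 1 = 3 − 1 = 2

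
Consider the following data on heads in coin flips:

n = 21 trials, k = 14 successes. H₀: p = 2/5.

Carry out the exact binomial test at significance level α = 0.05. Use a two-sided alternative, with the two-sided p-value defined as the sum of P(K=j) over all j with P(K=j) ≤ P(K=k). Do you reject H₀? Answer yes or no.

Exact binomial: n=21, k=14, p₀=2/5=0.4000
P(X=j) = C(n,j)·p₀^j·(1−p₀)^(n−j); p = Σ P(X=j) over j with P(X=j) ≤ P(X=14)
p-value (two-sided) = 0.02331
At α=0.05: p < α → reject H₀

reject H₀: yes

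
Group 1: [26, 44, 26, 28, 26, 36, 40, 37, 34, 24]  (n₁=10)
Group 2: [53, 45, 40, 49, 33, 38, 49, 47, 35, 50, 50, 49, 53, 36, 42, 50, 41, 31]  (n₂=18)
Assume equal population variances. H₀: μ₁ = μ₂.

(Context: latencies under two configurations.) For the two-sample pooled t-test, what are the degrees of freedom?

degrees of freedom = 26

df = n₁ + n₂ − 2 = 10 + 18 − 2 = 26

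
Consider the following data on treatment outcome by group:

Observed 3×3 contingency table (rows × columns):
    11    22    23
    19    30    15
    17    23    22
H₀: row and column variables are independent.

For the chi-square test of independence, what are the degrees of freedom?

df = (r−1)(c−1) = (3−1)·(3−1) = 4

degrees of freedom = 4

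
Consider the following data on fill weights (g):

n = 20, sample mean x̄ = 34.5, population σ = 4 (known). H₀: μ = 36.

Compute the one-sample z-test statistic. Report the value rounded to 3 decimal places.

test statistic = -1.677

SE = σ/√n = 4/√20 = 0.8944
z = (x̄−μ₀)/SE = (34.5−36)/0.8944 = -1.6771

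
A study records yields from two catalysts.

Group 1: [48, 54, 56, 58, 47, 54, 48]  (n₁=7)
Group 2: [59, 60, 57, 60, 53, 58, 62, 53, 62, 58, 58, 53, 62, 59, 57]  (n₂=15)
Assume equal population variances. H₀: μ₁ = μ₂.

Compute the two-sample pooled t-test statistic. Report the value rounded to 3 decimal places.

x̄₁=52.143, s₁=4.413, n₁=7
x̄₂=58.067, s₂=3.105, n₂=15
s_p² = [6·4.413² + 14·3.105²]/20 = 12.5895
SE = √(s_p²·(1/7+1/15)) = 1.6241
t = (52.143−58.067)/1.6241 = -3.6474
df = 20

test statistic = -3.647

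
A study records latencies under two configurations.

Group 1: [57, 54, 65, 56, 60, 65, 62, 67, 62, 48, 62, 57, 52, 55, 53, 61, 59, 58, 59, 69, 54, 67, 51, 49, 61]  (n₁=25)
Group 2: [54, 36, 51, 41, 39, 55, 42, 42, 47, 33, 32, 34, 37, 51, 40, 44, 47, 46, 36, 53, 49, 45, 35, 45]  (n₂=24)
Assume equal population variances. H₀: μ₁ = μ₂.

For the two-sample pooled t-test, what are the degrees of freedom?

df = n₁ + n₂ − 2 = 25 + 24 − 2 = 47

degrees of freedom = 47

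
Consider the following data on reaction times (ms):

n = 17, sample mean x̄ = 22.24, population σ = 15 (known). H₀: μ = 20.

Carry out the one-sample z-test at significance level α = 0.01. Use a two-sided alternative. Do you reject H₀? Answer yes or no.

reject H₀: no

SE = σ/√n = 15/√17 = 3.6380
z = (x̄−μ₀)/SE = (22.24−20)/3.6380 = 0.6157
p-value (two-sided) = 0.53808
At α=0.01: p ≥ α → fail to reject H₀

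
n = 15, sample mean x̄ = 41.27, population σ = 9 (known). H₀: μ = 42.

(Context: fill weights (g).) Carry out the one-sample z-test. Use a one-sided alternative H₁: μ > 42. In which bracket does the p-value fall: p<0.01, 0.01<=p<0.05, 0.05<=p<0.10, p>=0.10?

SE = σ/√n = 9/√15 = 2.3238
z = (x̄−μ₀)/SE = (41.27−42)/2.3238 = -0.3141
p-value (one-sided, H₁ greater) = 0.62329
→ bracket: p>=0.10

p-value bracket: p>=0.10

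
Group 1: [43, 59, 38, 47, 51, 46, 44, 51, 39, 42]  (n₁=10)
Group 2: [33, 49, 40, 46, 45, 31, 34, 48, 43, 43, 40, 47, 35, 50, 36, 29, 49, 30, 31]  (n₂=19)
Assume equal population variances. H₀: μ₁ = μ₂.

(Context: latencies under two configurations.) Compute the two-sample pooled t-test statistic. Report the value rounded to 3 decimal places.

test statistic = 2.212

x̄₁=46.000, s₁=6.342, n₁=10
x̄₂=39.947, s₂=7.314, n₂=19
s_p² = [9·6.342² + 18·7.314²]/27 = 49.0721
SE = √(s_p²·(1/10+1/19)) = 2.7368
t = (46.000−39.947)/2.7368 = 2.2116
df = 27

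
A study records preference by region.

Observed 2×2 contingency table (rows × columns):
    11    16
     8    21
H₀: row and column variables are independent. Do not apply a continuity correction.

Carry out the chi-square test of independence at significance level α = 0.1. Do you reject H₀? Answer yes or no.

reject H₀: no

Row totals [27, 29], col totals [19, 37], n=56
χ² = (11−9.16)²/9.16 + (16−17.84)²/17.84 + (8−9.84)²/9.84 + (21−19.16)²/19.16 = 1.0793
df = 1
p-value (upper-tail) = 0.29885
At α=0.1: p ≥ α → fail to reject H₀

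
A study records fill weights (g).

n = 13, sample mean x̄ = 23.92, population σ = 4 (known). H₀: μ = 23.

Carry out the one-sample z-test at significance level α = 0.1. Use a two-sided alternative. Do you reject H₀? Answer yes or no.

reject H₀: no

SE = σ/√n = 4/√13 = 1.1094
z = (x̄−μ₀)/SE = (23.92−23)/1.1094 = 0.8293
p-value (two-sided) = 0.40695
At α=0.1: p ≥ α → fail to reject H₀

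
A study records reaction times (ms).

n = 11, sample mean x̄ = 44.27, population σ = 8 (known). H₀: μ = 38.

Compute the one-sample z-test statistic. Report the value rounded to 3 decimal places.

SE = σ/√n = 8/√11 = 2.4121
z = (x̄−μ₀)/SE = (44.27−38)/2.4121 = 2.5994

test statistic = 2.599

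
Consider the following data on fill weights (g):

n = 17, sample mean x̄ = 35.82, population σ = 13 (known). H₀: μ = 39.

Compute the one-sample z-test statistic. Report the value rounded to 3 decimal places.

SE = σ/√n = 13/√17 = 3.1530
z = (x̄−μ₀)/SE = (35.82−39)/3.1530 = -1.0086

test statistic = -1.009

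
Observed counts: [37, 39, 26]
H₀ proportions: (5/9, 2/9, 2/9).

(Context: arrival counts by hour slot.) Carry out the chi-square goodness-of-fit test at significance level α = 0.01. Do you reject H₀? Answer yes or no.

reject H₀: yes

n = 102; E_i = n·p_i = [56.67, 22.67, 22.67]
χ² = (37−56.67)²/56.67 + (39−22.67)²/22.67 + (26−22.67)²/22.67 = 19.0853
df = 2
p-value (upper-tail) = 0.00007
At α=0.01: p < α → reject H₀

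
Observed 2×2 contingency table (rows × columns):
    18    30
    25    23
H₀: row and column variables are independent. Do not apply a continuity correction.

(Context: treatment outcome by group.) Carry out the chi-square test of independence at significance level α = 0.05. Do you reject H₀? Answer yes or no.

reject H₀: no

Row totals [48, 48], col totals [43, 53], n=96
χ² = (18−21.50)²/21.50 + (30−26.50)²/26.50 + (25−21.50)²/21.50 + (23−26.50)²/26.50 = 2.0641
df = 1
p-value (upper-tail) = 0.15081
At α=0.05: p ≥ α → fail to reject H₀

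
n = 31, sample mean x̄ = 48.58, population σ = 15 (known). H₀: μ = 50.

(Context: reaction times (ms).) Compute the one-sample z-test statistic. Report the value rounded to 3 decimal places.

test statistic = -0.527

SE = σ/√n = 15/√31 = 2.6941
z = (x̄−μ₀)/SE = (48.58−50)/2.6941 = -0.5271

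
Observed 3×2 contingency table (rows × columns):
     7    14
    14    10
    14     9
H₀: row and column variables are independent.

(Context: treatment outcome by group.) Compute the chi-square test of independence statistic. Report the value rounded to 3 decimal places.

test statistic = 4.032

Row totals [21, 24, 23], col totals [35, 33], n=68
χ² = (7−10.81)²/10.81 + (14−10.19)²/10.19 + (14−12.35)²/12.35 + (10−11.65)²/11.65 + (14−11.84)²/11.84 + (9−11.16)²/11.16 = 4.0316
df = 2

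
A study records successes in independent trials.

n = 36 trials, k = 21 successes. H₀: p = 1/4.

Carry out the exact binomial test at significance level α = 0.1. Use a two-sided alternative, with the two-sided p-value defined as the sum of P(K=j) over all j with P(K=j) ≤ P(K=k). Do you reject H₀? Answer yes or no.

reject H₀: yes

Exact binomial: n=36, k=21, p₀=1/4=0.2500
P(X=j) = C(n,j)·p₀^j·(1−p₀)^(n−j); p = Σ P(X=j) over j with P(X=j) ≤ P(X=21)
p-value (two-sided) = 0.00002
At α=0.1: p < α → reject H₀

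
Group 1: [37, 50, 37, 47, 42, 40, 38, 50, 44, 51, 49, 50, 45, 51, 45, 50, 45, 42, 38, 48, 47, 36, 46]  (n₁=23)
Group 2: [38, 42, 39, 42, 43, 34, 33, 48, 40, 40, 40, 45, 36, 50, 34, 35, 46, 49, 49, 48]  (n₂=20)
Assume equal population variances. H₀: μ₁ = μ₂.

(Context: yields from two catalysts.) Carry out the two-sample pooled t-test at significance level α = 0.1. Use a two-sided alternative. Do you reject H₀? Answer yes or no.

reject H₀: yes

x̄₁=44.696, s₁=5.022, n₁=23
x̄₂=41.550, s₂=5.558, n₂=20
s_p² = [22·5.022² + 19·5.558²]/41 = 27.8493
SE = √(s_p²·(1/23+1/20)) = 1.6135
t = (44.696−41.550)/1.6135 = 1.9496
df = 41
p-value (two-sided) = 0.05808
At α=0.1: p < α → reject H₀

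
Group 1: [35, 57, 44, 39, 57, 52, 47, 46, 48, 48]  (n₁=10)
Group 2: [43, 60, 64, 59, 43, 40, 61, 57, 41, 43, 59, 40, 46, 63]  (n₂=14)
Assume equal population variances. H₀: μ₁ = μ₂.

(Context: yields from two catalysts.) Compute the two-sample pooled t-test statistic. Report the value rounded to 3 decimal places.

test statistic = -1.128

x̄₁=47.300, s₁=7.025, n₁=10
x̄₂=51.357, s₂=9.668, n₂=14
s_p² = [9·7.025² + 13·9.668²]/22 = 75.4234
SE = √(s_p²·(1/10+1/14)) = 3.5958
t = (47.300−51.357)/3.5958 = -1.1283
df = 22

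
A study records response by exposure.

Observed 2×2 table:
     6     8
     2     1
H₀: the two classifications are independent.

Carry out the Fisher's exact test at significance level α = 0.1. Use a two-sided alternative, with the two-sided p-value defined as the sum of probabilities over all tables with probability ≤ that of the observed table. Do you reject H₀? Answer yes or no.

reject H₀: no

Margins: r₁=14, r₂=3, c₁=8, c₂=9, n=17
p_obs = C(14,6)·C(3,2)/C(17,8); sum pmf over tables with pmf ≤ p_obs
p-value (two-sided) = 0.57647
At α=0.1: p ≥ α → fail to reject H₀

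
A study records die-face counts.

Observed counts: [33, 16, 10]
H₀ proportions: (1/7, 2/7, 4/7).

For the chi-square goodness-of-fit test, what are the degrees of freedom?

df = k − 1 = 3 − 1 = 2

degrees of freedom = 2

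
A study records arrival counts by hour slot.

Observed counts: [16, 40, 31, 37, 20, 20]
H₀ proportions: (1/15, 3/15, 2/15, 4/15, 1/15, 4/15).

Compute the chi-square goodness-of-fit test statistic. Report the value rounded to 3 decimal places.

n = 164; E_i = n·p_i = [10.93, 32.80, 21.87, 43.73, 10.93, 43.73]
χ² = (16−10.93)²/10.93 + (40−32.80)²/32.80 + (31−21.87)²/21.87 + (37−43.73)²/43.73 + (20−10.93)²/10.93 + (20−43.73)²/43.73 = 29.1784
df = 5

test statistic = 29.178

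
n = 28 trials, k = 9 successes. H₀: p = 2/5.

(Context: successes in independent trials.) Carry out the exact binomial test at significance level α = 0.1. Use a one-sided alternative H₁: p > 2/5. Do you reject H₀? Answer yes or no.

reject H₀: no

Exact binomial: n=28, k=9, p₀=2/5=0.4000
P(X≥9) from Σ C(n,i)·p₀^i·(1−p₀)^(n−i)
p-value (one-sided, H₁ greater) = 0.85152
At α=0.1: p ≥ α → fail to reject H₀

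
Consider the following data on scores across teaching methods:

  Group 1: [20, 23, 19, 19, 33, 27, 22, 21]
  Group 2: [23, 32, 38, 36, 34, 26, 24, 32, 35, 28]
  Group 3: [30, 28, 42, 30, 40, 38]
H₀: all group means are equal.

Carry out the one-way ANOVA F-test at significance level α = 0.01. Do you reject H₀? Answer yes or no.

reject H₀: yes

Group means [23.00, 30.80, 34.67], grand mean 29.167
SSB = Σnᵢ(x̄ᵢ−x̄)² = 512.400; SSW = ΣΣ(x−x̄ᵢ)² = 590.933
MSB = 512.400/2 = 256.2000; MSW = 590.933/21 = 28.1397
F = MSB/MSW = 9.1046
df = (2, 21)
p-value (upper-tail) = 0.00142
At α=0.01: p < α → reject H₀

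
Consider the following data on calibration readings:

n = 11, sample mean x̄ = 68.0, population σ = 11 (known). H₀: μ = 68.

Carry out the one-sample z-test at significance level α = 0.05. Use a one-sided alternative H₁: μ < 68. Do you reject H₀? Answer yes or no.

reject H₀: no

SE = σ/√n = 11/√11 = 3.3166
z = (x̄−μ₀)/SE = (68.0−68)/3.3166 = 0.0000
p-value (one-sided, H₁ less) = 0.50000
At α=0.05: p ≥ α → fail to reject H₀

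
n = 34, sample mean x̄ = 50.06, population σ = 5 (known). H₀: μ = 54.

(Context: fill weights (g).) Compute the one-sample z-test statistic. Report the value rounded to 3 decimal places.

SE = σ/√n = 5/√34 = 0.8575
z = (x̄−μ₀)/SE = (50.06−54)/0.8575 = -4.5948

test statistic = -4.595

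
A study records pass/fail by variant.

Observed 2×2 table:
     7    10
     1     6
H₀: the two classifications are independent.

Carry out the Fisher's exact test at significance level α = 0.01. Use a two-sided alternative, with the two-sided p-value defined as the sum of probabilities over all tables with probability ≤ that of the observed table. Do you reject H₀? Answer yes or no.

Margins: r₁=17, r₂=7, c₁=8, c₂=16, n=24
p_obs = C(17,7)·C(7,1)/C(24,8); sum pmf over tables with pmf ≤ p_obs
p-value (two-sided) = 0.35215
At α=0.01: p ≥ α → fail to reject H₀

reject H₀: no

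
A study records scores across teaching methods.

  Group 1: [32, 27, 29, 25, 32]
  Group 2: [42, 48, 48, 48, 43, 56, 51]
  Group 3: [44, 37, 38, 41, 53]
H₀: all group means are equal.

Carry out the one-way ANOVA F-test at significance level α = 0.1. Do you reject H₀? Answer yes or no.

Group means [29.00, 48.00, 42.60], grand mean 40.824
SSB = Σnᵢ(x̄ᵢ−x̄)² = 1075.271; SSW = ΣΣ(x−x̄ᵢ)² = 337.200
MSB = 1075.271/2 = 537.6353; MSW = 337.200/14 = 24.0857
F = MSB/MSW = 22.3218
df = (2, 14)
p-value (upper-tail) = 0.00004
At α=0.1: p < α → reject H₀

reject H₀: yes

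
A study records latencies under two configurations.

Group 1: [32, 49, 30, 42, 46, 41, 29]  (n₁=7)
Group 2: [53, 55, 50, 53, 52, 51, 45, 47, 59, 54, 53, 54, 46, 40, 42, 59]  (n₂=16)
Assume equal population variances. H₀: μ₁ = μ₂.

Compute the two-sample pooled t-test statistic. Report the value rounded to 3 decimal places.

x̄₁=38.429, s₁=8.059, n₁=7
x̄₂=50.812, s₂=5.504, n₂=16
s_p² = [6·8.059² + 15·5.504²]/21 = 40.1977
SE = √(s_p²·(1/7+1/16)) = 2.8731
t = (38.429−50.812)/2.8731 = -4.3103
df = 21

test statistic = -4.310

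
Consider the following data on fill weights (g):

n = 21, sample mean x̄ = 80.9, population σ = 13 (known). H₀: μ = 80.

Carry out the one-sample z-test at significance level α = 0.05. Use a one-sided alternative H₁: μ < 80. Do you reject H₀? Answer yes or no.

SE = σ/√n = 13/√21 = 2.8368
z = (x̄−μ₀)/SE = (80.9−80)/2.8368 = 0.3173
p-value (one-sided, H₁ less) = 0.62448
At α=0.05: p ≥ α → fail to reject H₀

reject H₀: no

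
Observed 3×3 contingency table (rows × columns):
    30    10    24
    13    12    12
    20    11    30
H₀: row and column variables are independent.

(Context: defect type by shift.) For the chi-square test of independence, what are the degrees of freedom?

df = (r−1)(c−1) = (3−1)·(3−1) = 4

degrees of freedom = 4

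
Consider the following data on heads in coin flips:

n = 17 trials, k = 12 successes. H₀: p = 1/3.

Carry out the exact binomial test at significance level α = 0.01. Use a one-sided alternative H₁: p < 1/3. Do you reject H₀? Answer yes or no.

Exact binomial: n=17, k=12, p₀=1/3=0.3333
P(X≤12) from Σ C(n,i)·p₀^i·(1−p₀)^(n−i)
p-value (one-sided, H₁ less) = 0.99966
At α=0.01: p ≥ α → fail to reject H₀

reject H₀: no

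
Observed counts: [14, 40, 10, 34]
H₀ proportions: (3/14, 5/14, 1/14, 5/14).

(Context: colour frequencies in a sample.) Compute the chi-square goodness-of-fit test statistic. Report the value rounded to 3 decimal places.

test statistic = 4.362

n = 98; E_i = n·p_i = [21.00, 35.00, 7.00, 35.00]
χ² = (14−21.00)²/21.00 + (40−35.00)²/35.00 + (10−7.00)²/7.00 + (34−35.00)²/35.00 = 4.3619
df = 3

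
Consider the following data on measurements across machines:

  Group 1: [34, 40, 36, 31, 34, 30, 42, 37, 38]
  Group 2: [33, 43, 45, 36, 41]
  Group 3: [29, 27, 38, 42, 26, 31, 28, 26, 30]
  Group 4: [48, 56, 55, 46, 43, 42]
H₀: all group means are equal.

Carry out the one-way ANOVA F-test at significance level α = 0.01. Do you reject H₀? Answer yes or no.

Group means [35.78, 39.60, 30.78, 48.33], grand mean 37.483
SSB = Σnᵢ(x̄ᵢ−x̄)² = 1159.597; SSW = ΣΣ(x−x̄ᵢ)² = 651.644
MSB = 1159.597/3 = 386.5323; MSW = 651.644/25 = 26.0658
F = MSB/MSW = 14.8291
df = (3, 25)
p-value (upper-tail) = 0.00001
At α=0.01: p < α → reject H₀

reject H₀: yes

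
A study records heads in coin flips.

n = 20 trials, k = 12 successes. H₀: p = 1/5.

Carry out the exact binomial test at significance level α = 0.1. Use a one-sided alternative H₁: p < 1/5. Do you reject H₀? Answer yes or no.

Exact binomial: n=20, k=12, p₀=1/5=0.2000
P(X≤12) from Σ C(n,i)·p₀^i·(1−p₀)^(n−i)
p-value (one-sided, H₁ less) = 0.99998
At α=0.1: p ≥ α → fail to reject H₀

reject H₀: no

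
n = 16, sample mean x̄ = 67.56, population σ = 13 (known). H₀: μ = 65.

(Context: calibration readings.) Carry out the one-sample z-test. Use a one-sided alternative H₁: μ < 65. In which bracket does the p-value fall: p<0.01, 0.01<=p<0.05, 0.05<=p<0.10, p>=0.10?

p-value bracket: p>=0.10

SE = σ/√n = 13/√16 = 3.2500
z = (x̄−μ₀)/SE = (67.56−65)/3.2500 = 0.7877
p-value (one-sided, H₁ less) = 0.78456
→ bracket: p>=0.10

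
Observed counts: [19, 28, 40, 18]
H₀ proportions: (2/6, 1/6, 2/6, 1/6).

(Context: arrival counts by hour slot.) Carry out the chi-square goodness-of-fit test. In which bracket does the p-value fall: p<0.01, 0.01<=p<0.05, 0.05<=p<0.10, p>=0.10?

n = 105; E_i = n·p_i = [35.00, 17.50, 35.00, 17.50]
χ² = (19−35.00)²/35.00 + (28−17.50)²/17.50 + (40−35.00)²/35.00 + (18−17.50)²/17.50 = 14.3429
df = 3
p-value (upper-tail) = 0.00247
→ bracket: p<0.01

p-value bracket: p<0.01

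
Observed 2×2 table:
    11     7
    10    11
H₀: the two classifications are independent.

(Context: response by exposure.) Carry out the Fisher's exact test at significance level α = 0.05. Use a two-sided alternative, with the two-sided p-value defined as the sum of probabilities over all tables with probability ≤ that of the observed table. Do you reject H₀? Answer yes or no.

Margins: r₁=18, r₂=21, c₁=21, c₂=18, n=39
p_obs = C(18,11)·C(21,10)/C(39,21); sum pmf over tables with pmf ≤ p_obs
p-value (two-sided) = 0.52333
At α=0.05: p ≥ α → fail to reject H₀

reject H₀: no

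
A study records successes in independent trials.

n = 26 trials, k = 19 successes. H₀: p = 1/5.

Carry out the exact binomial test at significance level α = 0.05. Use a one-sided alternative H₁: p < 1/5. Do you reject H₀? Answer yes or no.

reject H₀: no

Exact binomial: n=26, k=19, p₀=1/5=0.2000
P(X≤19) from Σ C(n,i)·p₀^i·(1−p₀)^(n−i)
p-value (one-sided, H₁ less) = 1.00000
At α=0.05: p ≥ α → fail to reject H₀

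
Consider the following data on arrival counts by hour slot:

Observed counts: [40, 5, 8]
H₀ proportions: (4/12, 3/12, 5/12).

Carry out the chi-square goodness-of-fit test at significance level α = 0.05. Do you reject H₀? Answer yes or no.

n = 53; E_i = n·p_i = [17.67, 13.25, 22.08]
χ² = (40−17.67)²/17.67 + (5−13.25)²/13.25 + (8−22.08)²/22.08 = 42.3509
df = 2
p-value (upper-tail) = 0.00000
At α=0.05: p < α → reject H₀

reject H₀: yes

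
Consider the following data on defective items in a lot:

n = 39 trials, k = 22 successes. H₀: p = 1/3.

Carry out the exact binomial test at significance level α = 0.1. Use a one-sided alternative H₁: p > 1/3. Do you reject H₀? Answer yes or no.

Exact binomial: n=39, k=22, p₀=1/3=0.3333
P(X≥22) from Σ C(n,i)·p₀^i·(1−p₀)^(n−i)
p-value (one-sided, H₁ greater) = 0.00255
At α=0.1: p < α → reject H₀

reject H₀: yes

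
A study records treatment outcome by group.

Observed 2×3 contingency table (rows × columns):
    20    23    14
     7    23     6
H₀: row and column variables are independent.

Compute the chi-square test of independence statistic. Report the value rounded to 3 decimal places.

Row totals [57, 36], col totals [27, 46, 20], n=93
χ² = (20−16.55)²/16.55 + (23−28.19)²/28.19 + (14−12.26)²/12.26 + (7−10.45)²/10.45 + (23−17.81)²/17.81 + (6−7.74)²/7.74 = 4.9708
df = 2

test statistic = 4.971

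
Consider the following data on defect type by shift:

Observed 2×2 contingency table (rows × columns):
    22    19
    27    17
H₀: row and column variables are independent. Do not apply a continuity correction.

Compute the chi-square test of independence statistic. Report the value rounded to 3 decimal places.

test statistic = 0.516

Row totals [41, 44], col totals [49, 36], n=85
χ² = (22−23.64)²/23.64 + (19−17.36)²/17.36 + (27−25.36)²/25.36 + (17−18.64)²/18.64 = 0.5161
df = 1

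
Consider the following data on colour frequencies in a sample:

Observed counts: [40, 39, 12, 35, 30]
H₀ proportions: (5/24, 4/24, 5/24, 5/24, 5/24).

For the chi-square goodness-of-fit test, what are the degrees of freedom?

df = k − 1 = 5 − 1 = 4

degrees of freedom = 4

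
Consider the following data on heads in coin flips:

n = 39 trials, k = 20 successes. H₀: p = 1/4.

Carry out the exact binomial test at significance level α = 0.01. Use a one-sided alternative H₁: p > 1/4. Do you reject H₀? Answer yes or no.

Exact binomial: n=39, k=20, p₀=1/4=0.2500
P(X≥20) from Σ C(n,i)·p₀^i·(1−p₀)^(n−i)
p-value (one-sided, H₁ greater) = 0.00037
At α=0.01: p < α → reject H₀

reject H₀: yes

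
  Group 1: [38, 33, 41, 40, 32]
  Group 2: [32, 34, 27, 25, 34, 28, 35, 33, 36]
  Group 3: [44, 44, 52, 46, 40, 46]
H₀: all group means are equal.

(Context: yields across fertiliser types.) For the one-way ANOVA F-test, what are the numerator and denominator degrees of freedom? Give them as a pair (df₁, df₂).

degrees of freedom = [2, 17]

k = 3 groups, N = 20 total
df = (k−1, N−k) = (3−1, 20−3) = (2, 17)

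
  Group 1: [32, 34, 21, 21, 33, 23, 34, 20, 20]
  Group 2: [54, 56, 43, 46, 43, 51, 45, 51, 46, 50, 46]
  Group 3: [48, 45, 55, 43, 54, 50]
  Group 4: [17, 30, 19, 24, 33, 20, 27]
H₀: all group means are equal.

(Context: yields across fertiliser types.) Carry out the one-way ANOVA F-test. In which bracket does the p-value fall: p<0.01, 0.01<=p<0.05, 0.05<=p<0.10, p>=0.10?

Group means [26.44, 48.27, 49.17, 24.29], grand mean 37.394
SSB = Σnᵢ(x̄ᵢ−x̄)² = 4415.213; SSW = ΣΣ(x−x̄ᵢ)² = 864.666
MSB = 4415.213/3 = 1471.7376; MSW = 864.666/29 = 29.8161
F = MSB/MSW = 49.3606
df = (3, 29)
p-value (upper-tail) = 0.00000
→ bracket: p<0.01

p-value bracket: p<0.01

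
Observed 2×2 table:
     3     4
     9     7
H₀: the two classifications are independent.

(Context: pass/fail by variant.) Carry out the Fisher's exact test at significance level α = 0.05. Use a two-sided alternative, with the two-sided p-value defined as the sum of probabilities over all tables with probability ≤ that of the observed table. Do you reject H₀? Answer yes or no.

Margins: r₁=7, r₂=16, c₁=12, c₂=11, n=23
p_obs = C(7,3)·C(16,9)/C(23,12); sum pmf over tables with pmf ≤ p_obs
p-value (two-sided) = 0.66685
At α=0.05: p ≥ α → fail to reject H₀

reject H₀: no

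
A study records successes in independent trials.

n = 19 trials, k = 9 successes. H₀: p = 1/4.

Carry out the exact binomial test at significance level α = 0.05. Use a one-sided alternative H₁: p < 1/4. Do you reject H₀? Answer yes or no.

Exact binomial: n=19, k=9, p₀=1/4=0.2500
P(X≤9) from Σ C(n,i)·p₀^i·(1−p₀)^(n−i)
p-value (one-sided, H₁ less) = 0.99110
At α=0.05: p ≥ α → fail to reject H₀

reject H₀: no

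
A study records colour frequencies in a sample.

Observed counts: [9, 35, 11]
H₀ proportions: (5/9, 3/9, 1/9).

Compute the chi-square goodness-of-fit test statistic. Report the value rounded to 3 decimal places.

n = 55; E_i = n·p_i = [30.56, 18.33, 6.11]
χ² = (9−30.56)²/30.56 + (35−18.33)²/18.33 + (11−6.11)²/6.11 = 34.2691
df = 2

test statistic = 34.269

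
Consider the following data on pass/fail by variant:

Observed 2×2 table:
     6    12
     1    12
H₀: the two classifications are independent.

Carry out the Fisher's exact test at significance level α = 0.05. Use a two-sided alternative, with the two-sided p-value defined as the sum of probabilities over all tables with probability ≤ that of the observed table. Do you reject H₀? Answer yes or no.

Margins: r₁=18, r₂=13, c₁=7, c₂=24, n=31
p_obs = C(18,6)·C(13,1)/C(31,7); sum pmf over tables with pmf ≤ p_obs
p-value (two-sided) = 0.19116
At α=0.05: p ≥ α → fail to reject H₀

reject H₀: no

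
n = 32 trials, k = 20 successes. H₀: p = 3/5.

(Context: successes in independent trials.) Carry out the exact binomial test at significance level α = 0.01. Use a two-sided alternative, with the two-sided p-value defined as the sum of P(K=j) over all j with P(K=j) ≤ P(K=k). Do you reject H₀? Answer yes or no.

Exact binomial: n=32, k=20, p₀=3/5=0.6000
P(X=j) = C(n,j)·p₀^j·(1−p₀)^(n−j); p = Σ P(X=j) over j with P(X=j) ≤ P(X=20)
p-value (two-sided) = 0.85795
At α=0.01: p ≥ α → fail to reject H₀

reject H₀: no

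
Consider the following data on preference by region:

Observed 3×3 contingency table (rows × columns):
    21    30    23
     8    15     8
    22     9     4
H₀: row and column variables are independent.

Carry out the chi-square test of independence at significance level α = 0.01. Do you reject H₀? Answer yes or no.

reject H₀: yes

Row totals [74, 31, 35], col totals [51, 54, 35], n=140
χ² = (21−26.96)²/26.96 + (30−28.54)²/28.54 + (23−18.50)²/18.50 + (8−11.29)²/11.29 + (15−11.96)²/11.96 + (8−7.75)²/7.75 + (22−12.75)²/12.75 + (9−13.50)²/13.50 + (4−8.75)²/8.75 = 15.0174
df = 4
p-value (upper-tail) = 0.00467
At α=0.01: p < α → reject H₀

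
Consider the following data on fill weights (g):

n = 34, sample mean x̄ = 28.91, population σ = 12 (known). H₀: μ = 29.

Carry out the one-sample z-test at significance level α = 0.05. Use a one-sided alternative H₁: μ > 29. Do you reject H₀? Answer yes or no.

reject H₀: no

SE = σ/√n = 12/√34 = 2.0580
z = (x̄−μ₀)/SE = (28.91−29)/2.0580 = -0.0437
p-value (one-sided, H₁ greater) = 0.51744
At α=0.05: p ≥ α → fail to reject H₀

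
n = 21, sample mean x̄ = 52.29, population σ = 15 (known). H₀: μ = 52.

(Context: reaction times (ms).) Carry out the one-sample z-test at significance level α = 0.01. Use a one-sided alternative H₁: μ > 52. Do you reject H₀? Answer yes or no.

reject H₀: no

SE = σ/√n = 15/√21 = 3.2733
z = (x̄−μ₀)/SE = (52.29−52)/3.2733 = 0.0886
p-value (one-sided, H₁ greater) = 0.46470
At α=0.01: p ≥ α → fail to reject H₀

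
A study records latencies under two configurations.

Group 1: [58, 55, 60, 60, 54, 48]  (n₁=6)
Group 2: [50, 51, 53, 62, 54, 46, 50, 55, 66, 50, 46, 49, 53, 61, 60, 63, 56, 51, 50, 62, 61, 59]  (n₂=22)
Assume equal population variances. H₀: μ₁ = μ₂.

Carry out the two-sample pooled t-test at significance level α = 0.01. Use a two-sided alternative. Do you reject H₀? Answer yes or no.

reject H₀: no

x̄₁=55.833, s₁=4.579, n₁=6
x̄₂=54.909, s₂=5.919, n₂=22
s_p² = [5·4.579² + 21·5.919²]/26 = 32.3328
SE = √(s_p²·(1/6+1/22)) = 2.6189
t = (55.833−54.909)/2.6189 = 0.3529
df = 26
p-value (two-sided) = 0.72700
At α=0.01: p ≥ α → fail to reject H₀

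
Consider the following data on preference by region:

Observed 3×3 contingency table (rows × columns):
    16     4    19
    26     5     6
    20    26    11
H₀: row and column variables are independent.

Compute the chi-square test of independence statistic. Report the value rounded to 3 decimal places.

test statistic = 30.155

Row totals [39, 37, 57], col totals [62, 35, 36], n=133
χ² = (16−18.18)²/18.18 + (4−10.26)²/10.26 + (19−10.56)²/10.56 + (26−17.25)²/17.25 + (5−9.74)²/9.74 + (6−10.02)²/10.02 + (20−26.57)²/26.57 + (26−15.00)²/15.00 + (11−15.43)²/15.43 = 30.1552
df = 4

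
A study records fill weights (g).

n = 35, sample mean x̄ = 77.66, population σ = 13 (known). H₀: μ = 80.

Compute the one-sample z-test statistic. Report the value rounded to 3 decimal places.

test statistic = -1.065

SE = σ/√n = 13/√35 = 2.1974
z = (x̄−μ₀)/SE = (77.66−80)/2.1974 = -1.0649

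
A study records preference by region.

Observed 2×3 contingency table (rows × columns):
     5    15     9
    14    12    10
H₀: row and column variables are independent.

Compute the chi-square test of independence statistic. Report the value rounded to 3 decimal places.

Row totals [29, 36], col totals [19, 27, 19], n=65
χ² = (5−8.48)²/8.48 + (15−12.05)²/12.05 + (9−8.48)²/8.48 + (14−10.52)²/10.52 + (12−14.95)²/14.95 + (10−10.52)²/10.52 = 3.9410
df = 2

test statistic = 3.941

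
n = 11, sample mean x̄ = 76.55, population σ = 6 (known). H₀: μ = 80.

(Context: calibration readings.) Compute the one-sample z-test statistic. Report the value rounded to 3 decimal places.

SE = σ/√n = 6/√11 = 1.8091
z = (x̄−μ₀)/SE = (76.55−80)/1.8091 = -1.9071

test statistic = -1.907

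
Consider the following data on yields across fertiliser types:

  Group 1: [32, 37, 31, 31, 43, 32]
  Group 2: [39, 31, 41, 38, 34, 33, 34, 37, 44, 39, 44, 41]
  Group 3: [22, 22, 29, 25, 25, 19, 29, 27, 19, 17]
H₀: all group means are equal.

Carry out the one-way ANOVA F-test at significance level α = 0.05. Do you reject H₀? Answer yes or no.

reject H₀: yes

Group means [34.33, 37.92, 23.40], grand mean 31.964
SSB = Σnᵢ(x̄ᵢ−x̄)² = 1192.314; SSW = ΣΣ(x−x̄ᵢ)² = 478.650
MSB = 1192.314/2 = 596.1571; MSW = 478.650/25 = 19.1460
F = MSB/MSW = 31.1374
df = (2, 25)
p-value (upper-tail) = 0.00000
At α=0.05: p < α → reject H₀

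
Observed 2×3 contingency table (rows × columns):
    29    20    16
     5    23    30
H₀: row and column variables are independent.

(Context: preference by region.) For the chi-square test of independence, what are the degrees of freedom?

degrees of freedom = 2

df = (r−1)(c−1) = (2−1)·(3−1) = 2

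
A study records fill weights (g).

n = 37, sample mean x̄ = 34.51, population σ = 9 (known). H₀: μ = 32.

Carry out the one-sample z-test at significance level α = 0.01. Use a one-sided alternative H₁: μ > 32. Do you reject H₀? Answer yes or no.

SE = σ/√n = 9/√37 = 1.4796
z = (x̄−μ₀)/SE = (34.51−32)/1.4796 = 1.6964
p-value (one-sided, H₁ greater) = 0.04490
At α=0.01: p ≥ α → fail to reject H₀

reject H₀: no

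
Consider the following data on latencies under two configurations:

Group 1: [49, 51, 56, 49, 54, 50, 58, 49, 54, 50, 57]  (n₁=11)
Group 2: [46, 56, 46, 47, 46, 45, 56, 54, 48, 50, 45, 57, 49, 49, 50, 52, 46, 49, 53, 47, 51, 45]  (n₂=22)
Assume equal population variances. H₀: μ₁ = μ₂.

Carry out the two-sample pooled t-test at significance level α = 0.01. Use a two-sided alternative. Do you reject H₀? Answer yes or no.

x̄₁=52.455, s₁=3.446, n₁=11
x̄₂=49.409, s₂=3.825, n₂=22
s_p² = [10·3.446² + 21·3.825²]/31 = 13.7434
SE = √(s_p²·(1/11+1/22)) = 1.3690
t = (52.455−49.409)/1.3690 = 2.2246
df = 31
p-value (two-sided) = 0.03352
At α=0.01: p ≥ α → fail to reject H₀

reject H₀: no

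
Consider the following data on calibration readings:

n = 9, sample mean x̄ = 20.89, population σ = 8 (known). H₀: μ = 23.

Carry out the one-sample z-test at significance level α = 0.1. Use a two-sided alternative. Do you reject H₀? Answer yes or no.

SE = σ/√n = 8/√9 = 2.6667
z = (x̄−μ₀)/SE = (20.89−23)/2.6667 = -0.7912
p-value (two-sided) = 0.42880
At α=0.1: p ≥ α → fail to reject H₀

reject H₀: no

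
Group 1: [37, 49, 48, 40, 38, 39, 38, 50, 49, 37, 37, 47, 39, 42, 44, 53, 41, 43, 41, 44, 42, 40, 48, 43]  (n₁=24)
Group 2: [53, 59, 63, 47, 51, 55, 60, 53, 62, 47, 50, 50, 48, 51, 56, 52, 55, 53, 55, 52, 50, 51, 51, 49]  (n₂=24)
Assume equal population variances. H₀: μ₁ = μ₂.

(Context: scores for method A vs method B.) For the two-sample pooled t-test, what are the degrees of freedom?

degrees of freedom = 46

df = n₁ + n₂ − 2 = 24 + 24 − 2 = 46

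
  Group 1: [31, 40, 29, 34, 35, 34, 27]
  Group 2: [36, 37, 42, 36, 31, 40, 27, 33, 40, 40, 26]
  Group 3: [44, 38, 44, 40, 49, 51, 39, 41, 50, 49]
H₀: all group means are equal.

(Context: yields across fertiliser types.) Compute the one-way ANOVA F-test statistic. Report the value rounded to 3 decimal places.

test statistic = 13.821

Group means [32.86, 35.27, 44.50], grand mean 37.964
SSB = Σnᵢ(x̄ᵢ−x̄)² = 689.425; SSW = ΣΣ(x−x̄ᵢ)² = 623.539
MSB = 689.425/2 = 344.7127; MSW = 623.539/25 = 24.9416
F = MSB/MSW = 13.8208
df = (2, 25)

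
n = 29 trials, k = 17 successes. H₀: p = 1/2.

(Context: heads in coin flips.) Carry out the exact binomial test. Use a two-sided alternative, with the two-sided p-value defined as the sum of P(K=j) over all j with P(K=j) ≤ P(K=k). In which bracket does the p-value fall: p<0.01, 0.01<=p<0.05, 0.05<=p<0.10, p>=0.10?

Exact binomial: n=29, k=17, p₀=1/2=0.5000
P(X=j) = C(n,j)·p₀^j·(1−p₀)^(n−j); p = Σ P(X=j) over j with P(X=j) ≤ P(X=17)
p-value (two-sided) = 0.45826
→ bracket: p>=0.10

p-value bracket: p>=0.10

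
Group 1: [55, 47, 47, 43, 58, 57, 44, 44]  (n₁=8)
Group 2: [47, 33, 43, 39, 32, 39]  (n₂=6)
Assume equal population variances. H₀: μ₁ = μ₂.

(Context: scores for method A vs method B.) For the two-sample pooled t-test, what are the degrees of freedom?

degrees of freedom = 12

df = n₁ + n₂ − 2 = 8 + 6 − 2 = 12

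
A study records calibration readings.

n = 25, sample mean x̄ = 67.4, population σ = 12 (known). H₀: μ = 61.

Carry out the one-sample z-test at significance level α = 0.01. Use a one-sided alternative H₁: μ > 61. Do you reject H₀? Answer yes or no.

SE = σ/√n = 12/√25 = 2.4000
z = (x̄−μ₀)/SE = (67.4−61)/2.4000 = 2.6667
p-value (one-sided, H₁ greater) = 0.00383
At α=0.01: p < α → reject H₀

reject H₀: yes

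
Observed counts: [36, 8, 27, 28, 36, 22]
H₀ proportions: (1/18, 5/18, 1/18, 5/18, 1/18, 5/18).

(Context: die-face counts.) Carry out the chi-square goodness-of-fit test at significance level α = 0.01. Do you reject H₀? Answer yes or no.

n = 157; E_i = n·p_i = [8.72, 43.61, 8.72, 43.61, 8.72, 43.61]
χ² = (36−8.72)²/8.72 + (8−43.61)²/43.61 + (27−8.72)²/8.72 + (28−43.61)²/43.61 + (36−8.72)²/8.72 + (22−43.61)²/43.61 = 254.2943
df = 5
p-value (upper-tail) = 0.00000
At α=0.01: p < α → reject H₀

reject H₀: yes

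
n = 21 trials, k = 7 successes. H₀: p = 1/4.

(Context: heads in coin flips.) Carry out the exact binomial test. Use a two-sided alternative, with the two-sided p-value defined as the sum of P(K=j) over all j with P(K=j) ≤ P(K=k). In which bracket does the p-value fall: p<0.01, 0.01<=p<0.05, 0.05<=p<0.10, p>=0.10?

p-value bracket: p>=0.10

Exact binomial: n=21, k=7, p₀=1/4=0.2500
P(X=j) = C(n,j)·p₀^j·(1−p₀)^(n−j); p = Σ P(X=j) over j with P(X=j) ≤ P(X=7)
p-value (two-sided) = 0.44805
→ bracket: p>=0.10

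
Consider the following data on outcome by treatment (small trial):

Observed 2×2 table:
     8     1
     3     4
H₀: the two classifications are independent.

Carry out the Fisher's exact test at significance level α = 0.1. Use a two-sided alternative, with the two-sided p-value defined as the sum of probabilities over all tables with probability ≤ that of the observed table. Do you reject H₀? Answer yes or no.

Margins: r₁=9, r₂=7, c₁=11, c₂=5, n=16
p_obs = C(9,8)·C(7,3)/C(16,11); sum pmf over tables with pmf ≤ p_obs
p-value (two-sided) = 0.10577
At α=0.1: p ≥ α → fail to reject H₀

reject H₀: no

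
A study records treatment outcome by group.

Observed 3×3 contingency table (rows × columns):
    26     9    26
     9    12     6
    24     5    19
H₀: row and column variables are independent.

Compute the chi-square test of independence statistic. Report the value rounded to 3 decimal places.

test statistic = 14.852

Row totals [61, 27, 48], col totals [59, 26, 51], n=136
χ² = (26−26.46)²/26.46 + (9−11.66)²/11.66 + (26−22.88)²/22.88 + (9−11.71)²/11.71 + (12−5.16)²/5.16 + (6−10.12)²/10.12 + (24−20.82)²/20.82 + (5−9.18)²/9.18 + (19−18.00)²/18.00 = 14.8517
df = 4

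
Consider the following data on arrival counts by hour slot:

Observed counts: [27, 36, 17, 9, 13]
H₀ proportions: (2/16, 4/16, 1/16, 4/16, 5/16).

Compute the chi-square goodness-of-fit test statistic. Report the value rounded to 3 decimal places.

n = 102; E_i = n·p_i = [12.75, 25.50, 6.38, 25.50, 31.88]
χ² = (27−12.75)²/12.75 + (36−25.50)²/25.50 + (17−6.38)²/6.38 + (9−25.50)²/25.50 + (13−31.88)²/31.88 = 59.8118
df = 4

test statistic = 59.812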